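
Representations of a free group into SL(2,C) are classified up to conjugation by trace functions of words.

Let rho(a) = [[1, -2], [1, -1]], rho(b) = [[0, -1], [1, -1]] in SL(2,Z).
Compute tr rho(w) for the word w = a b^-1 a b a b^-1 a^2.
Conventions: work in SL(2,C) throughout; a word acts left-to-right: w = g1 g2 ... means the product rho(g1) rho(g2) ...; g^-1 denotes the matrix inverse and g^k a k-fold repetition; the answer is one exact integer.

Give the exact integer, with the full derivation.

rho(a) = [[1, -2], [1, -1]]
... * rho(b^-1) = [[-1, 1], [-1, 0]]  ->  [[1, 1], [0, 1]]
... * rho(a) = [[1, -2], [1, -1]]  ->  [[2, -3], [1, -1]]
... * rho(b) = [[0, -1], [1, -1]]  ->  [[-3, 1], [-1, 0]]
... * rho(a) = [[1, -2], [1, -1]]  ->  [[-2, 5], [-1, 2]]
... * rho(b^-1) = [[-1, 1], [-1, 0]]  ->  [[-3, -2], [-1, -1]]
... * rho(a) = [[1, -2], [1, -1]]  ->  [[-5, 8], [-2, 3]]
... * rho(a) = [[1, -2], [1, -1]]  ->  [[3, 2], [1, 1]]
tr = 3 + 1 = 4

4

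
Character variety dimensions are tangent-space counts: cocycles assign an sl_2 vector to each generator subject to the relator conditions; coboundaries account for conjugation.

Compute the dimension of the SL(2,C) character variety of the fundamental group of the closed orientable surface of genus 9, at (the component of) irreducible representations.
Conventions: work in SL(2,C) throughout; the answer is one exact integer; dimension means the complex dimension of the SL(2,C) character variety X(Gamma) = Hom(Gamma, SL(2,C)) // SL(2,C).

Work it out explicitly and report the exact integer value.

48

Gamma = pi_1(Sigma_9) = < a_1, b_1, ..., a_9, b_9 | prod [a_i, b_i] > has 2g = 18 generators and 1 relator.
A cocycle assigns one sl_2 vector per generator subject to the relator condition d_2(z) = 0: dim of the unconstrained space is 3*2g = 54.
At an irreducible rho, H^2 = coker(d_2) vanishes (Poincare duality: H^2 is dual to H^0 = invariants = 0), so d_2 is surjective onto sl_2 and dim Z^1 = 54 - 3 = 51.
As always at irreducible rho, dim B^1 = 3.
Hence dim X = 51 - 3 = 48.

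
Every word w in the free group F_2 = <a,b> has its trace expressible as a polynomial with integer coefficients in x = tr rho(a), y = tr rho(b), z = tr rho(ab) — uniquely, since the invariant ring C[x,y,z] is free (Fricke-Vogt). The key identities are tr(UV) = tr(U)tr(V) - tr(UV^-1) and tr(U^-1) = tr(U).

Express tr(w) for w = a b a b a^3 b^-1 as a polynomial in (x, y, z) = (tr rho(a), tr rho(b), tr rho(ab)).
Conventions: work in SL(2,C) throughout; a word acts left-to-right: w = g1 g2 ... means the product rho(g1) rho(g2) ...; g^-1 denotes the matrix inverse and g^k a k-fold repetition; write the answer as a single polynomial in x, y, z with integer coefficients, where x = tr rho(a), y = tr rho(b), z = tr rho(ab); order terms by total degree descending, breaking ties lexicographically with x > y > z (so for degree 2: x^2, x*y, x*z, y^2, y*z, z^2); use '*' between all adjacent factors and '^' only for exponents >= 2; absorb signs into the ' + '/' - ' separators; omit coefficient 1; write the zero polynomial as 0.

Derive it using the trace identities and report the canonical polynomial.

x^3*y*z^2 - x^2*y^2*z - x^2*z^3 - x^3*y - x*y*z^2 + 2*x^2*z + y^2*z + z^3 + 2*x*y - 3*z

reduce: trace(b a b a) = trace(b a) trace(b a) - trace(1)   [split at a repeated b] = z^2 - 2
trace(b a b) = trace(b) trace(a b) - trace(a)   [square of b] = y*z - x
trace(a b a b a) = trace(a) trace(b a b a) - trace(b a b)   [square of a] = x*z^2 - y*z - x
so trace(a^2 b a b a) = trace(a) trace(a b a b a) - trace(a b a b)   [square of a] = x^2*z^2 - x*y*z - x^2 - z^2 + 2
trace(a b a b a^3) = trace(a) trace(a^2 b a b a) - trace(a^2 b a b)   [square of a] = x^3*z^2 - x^2*y*z - x^3 - 2*x*z^2 + y*z + 3*x
so trace(b a b a b a) = trace(a b) trace(a b a b) - trace(a^-1 b^-1)   [split at a repeated a] = z^3 - 3*z
so trace(a b a) = trace(a) trace(b a) - trace(b)   [square of a] = x*z - y
reduce: trace(b a b a b) = trace(b) trace(a b a b) - trace(a b a)   [square of b] = y*z^2 - x*z - y
reduce: trace(a b a b a b a) = trace(a) trace(b a b a b a) - trace(b a b a b)   [square of a] = x*z^3 - y*z^2 - 2*x*z + y
trace(a b a b a^3 b) = trace(a) trace(a b a b a b a) - trace(a b a b a b)   [square of a] = x^2*z^3 - x*y*z^2 - 2*x^2*z - z^3 + x*y + 3*z
trace(a b a b a^3 b^-1) = trace(a b a b a^3) trace(b) - trace(a b a b a^3 b)   [inverse elimination on b] = x^3*y*z^2 - x^2*y^2*z - x^2*z^3 - x^3*y - x*y*z^2 + 2*x^2*z + y^2*z + z^3 + 2*x*y - 3*z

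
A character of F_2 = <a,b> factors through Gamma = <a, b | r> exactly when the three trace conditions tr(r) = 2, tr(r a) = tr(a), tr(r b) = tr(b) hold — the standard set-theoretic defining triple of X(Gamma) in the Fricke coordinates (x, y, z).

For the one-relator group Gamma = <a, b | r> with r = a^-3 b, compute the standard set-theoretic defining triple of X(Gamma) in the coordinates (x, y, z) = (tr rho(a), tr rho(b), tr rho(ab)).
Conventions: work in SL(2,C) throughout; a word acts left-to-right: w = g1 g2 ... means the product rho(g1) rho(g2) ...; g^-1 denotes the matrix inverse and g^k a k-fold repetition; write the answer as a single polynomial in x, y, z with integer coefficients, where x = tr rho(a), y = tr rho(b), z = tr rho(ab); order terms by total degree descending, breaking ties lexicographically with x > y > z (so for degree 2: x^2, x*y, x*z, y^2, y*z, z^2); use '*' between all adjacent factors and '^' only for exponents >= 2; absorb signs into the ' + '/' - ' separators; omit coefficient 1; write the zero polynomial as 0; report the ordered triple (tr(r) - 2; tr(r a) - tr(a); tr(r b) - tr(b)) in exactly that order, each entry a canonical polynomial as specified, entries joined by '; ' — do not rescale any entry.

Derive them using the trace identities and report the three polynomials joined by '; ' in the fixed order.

x^3*y - x^2*z - 2*x*y + z - 2; x^2*y - x*z - x - y; x^3*y^2 - x^2*y*z - x^3 - 2*x*y^2 + y*z + 3*x - y

tr(b a^-1) = tr(b) * tr(a) - tr(b a) = x*y - z
next, tr(b a^-2) = tr(b a^-1) * tr(a) - tr(b) = x^2*y - x*z - y
and tr(a^-3 b) = tr(b a^-2) * tr(a) - tr(b a^-1) = x^3*y - x^2*z - 2*x*y + z
tr(b^2) = tr(b) * tr(b) - tr(1)  (reduce the b square) = y^2 - 2
tr(b^2 a) = tr(b) * tr(a b) - tr(a)  (reduce the b square) = y*z - x
tr(b^2 a^-1) = tr(b^2) * tr(a) - tr(b^2 a)  (eliminate a^-1) = x*y^2 - y*z - x
tr(a^-2 b^2) = tr(b^2 a^-1) * tr(a) - tr(b^2)  (eliminate a^-1) = x^2*y^2 - x*y*z - x^2 - y^2 + 2
next, tr(a^-3 b^2) = tr(a^-2 b^2) * tr(a) - tr(a^-2 b^2 a)  (eliminate a^-1) = x^3*y^2 - x^2*y*z - x^3 - 2*x*y^2 + y*z + 3*x
assemble the triple (tr(r) - 2; tr(r a) - x; tr(r b) - y)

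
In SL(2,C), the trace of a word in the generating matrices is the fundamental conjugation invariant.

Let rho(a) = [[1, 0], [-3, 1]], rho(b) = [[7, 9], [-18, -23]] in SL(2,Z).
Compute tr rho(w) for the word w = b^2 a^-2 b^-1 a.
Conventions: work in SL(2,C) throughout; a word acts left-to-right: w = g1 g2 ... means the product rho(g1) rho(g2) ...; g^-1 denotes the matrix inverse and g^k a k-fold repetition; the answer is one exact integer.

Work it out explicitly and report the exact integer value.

rho(b) = [[7, 9], [-18, -23]]
... * rho(b) = [[7, 9], [-18, -23]]  ->  [[-113, -144], [288, 367]]
... * rho(a^-1) = [[1, 0], [3, 1]]  ->  [[-545, -144], [1389, 367]]
... * rho(a^-1) = [[1, 0], [3, 1]]  ->  [[-977, -144], [2490, 367]]
... * rho(b^-1) = [[-23, -9], [18, 7]]  ->  [[19879, 7785], [-50664, -19841]]
... * rho(a) = [[1, 0], [-3, 1]]  ->  [[-3476, 7785], [8859, -19841]]
tr = -3476 + -19841 = -23317

-23317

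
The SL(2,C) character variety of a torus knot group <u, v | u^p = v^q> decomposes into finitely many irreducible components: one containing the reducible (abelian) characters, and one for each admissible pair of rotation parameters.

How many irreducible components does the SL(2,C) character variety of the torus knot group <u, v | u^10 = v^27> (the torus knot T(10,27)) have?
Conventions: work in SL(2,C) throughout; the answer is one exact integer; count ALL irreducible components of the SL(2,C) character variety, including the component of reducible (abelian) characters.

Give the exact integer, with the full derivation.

118

Gamma = < u, v | u^10 = v^27 > (torus knot T(10,27)); the central element u^10 = v^27 acts as +I or -I in any irreducible SL(2,C) representation.
So on each irreducible component the traces are pinned: tr(u) = 2*cos(pi*alpha/10) with 1 <= alpha <= 9, tr(v) = 2*cos(pi*beta/27) with 1 <= beta <= 26.
u^10 = (-1)^alpha I and v^27 = (-1)^beta I must agree, so alpha and beta have equal parity.
Counting: 5 odd alphas x 13 odd betas + 4 even alphas x 13 even betas = 65 + 52 = 117.
That is 117 components of irreducible characters, and with the reducible (abelian) component the total is 118.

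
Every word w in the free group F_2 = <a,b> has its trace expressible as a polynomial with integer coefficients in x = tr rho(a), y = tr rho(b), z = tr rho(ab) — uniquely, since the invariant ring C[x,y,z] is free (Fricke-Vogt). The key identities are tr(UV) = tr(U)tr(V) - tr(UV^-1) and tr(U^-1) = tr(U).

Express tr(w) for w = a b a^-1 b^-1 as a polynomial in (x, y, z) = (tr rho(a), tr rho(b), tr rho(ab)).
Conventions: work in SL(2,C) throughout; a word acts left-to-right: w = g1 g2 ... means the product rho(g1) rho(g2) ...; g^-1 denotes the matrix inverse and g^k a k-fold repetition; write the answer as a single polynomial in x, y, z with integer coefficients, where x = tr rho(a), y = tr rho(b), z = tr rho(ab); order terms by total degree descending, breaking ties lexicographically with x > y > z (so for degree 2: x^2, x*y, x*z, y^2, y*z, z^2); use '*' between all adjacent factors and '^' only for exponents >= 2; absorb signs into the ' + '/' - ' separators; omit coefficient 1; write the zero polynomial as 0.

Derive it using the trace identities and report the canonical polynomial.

tr(b a b) = tr(b) * tr(a b) - tr(a)   [square of b] = y*z - x
tr(b a b a) = tr(b a) * tr(b a) - tr(1)   [split at a repeated b] = z^2 - 2
tr(a b a^-1 b) = tr(b a b) * tr(a) - tr(b a b a)   [inverse elimination on a] = x*y*z - x^2 - z^2 + 2
tr(a b a^-1 b^-1) = tr(a b a^-1) * tr(b) - tr(a b a^-1 b)   [inverse elimination on b] = -x*y*z + x^2 + y^2 + z^2 - 2

-x*y*z + x^2 + y^2 + z^2 - 2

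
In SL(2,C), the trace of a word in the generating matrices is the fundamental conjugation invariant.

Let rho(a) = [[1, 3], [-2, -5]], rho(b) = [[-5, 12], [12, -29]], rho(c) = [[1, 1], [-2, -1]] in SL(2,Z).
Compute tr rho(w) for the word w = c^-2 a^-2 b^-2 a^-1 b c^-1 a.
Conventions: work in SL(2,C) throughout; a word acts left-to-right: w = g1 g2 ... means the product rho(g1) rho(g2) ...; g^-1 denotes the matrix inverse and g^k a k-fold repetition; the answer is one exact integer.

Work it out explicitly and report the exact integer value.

285652

rho(c^-1) = [[-1, -1], [2, 1]]
... * rho(c^-1) = [[-1, -1], [2, 1]]  ->  [[-1, 0], [0, -1]]
... * rho(a^-1) = [[-5, -3], [2, 1]]  ->  [[5, 3], [-2, -1]]
... * rho(a^-1) = [[-5, -3], [2, 1]]  ->  [[-19, -12], [8, 5]]
... * rho(b^-1) = [[-29, -12], [-12, -5]]  ->  [[695, 288], [-292, -121]]
... * rho(b^-1) = [[-29, -12], [-12, -5]]  ->  [[-23611, -9780], [9920, 4109]]
... * rho(a^-1) = [[-5, -3], [2, 1]]  ->  [[98495, 61053], [-41382, -25651]]
... * rho(b) = [[-5, 12], [12, -29]]  ->  [[240161, -588597], [-100902, 247295]]
... * rho(c^-1) = [[-1, -1], [2, 1]]  ->  [[-1417355, -828758], [595492, 348197]]
... * rho(a) = [[1, 3], [-2, -5]]  ->  [[240161, -108275], [-100902, 45491]]
tr = 240161 + 45491 = 285652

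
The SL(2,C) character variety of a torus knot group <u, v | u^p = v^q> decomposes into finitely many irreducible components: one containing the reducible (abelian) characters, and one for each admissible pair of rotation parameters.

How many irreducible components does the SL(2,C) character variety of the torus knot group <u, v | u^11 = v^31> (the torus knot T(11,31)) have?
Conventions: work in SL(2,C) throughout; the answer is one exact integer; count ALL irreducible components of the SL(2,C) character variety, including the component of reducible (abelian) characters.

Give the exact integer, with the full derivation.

Gamma = < u, v | u^11 = v^31 > (torus knot T(11,31)); the central element u^11 = v^31 acts as +I or -I in any irreducible SL(2,C) representation.
So on each irreducible component the traces are pinned: tr(u) = 2*cos(pi*alpha/11) with 1 <= alpha <= 10, tr(v) = 2*cos(pi*beta/31) with 1 <= beta <= 30.
The two central values (-1)^alpha I and (-1)^beta I must be the same matrix, so alpha and beta share a parity.
Counting: 5 odd alphas x 15 odd betas + 5 even alphas x 15 even betas = 75 + 75 = 150.
components with irreducible characters: 150; plus the single component of reducible (abelian) characters: total 151.

151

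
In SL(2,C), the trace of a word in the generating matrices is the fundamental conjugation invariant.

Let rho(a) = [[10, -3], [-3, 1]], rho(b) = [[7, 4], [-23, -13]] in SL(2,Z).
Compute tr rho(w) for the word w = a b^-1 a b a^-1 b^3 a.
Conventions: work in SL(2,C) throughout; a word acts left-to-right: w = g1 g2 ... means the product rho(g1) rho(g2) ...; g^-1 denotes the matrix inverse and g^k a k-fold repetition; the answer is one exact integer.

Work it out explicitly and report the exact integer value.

1432559676

rho(a) = [[10, -3], [-3, 1]]
... * rho(b^-1) = [[-13, -4], [23, 7]]  ->  [[-199, -61], [62, 19]]
... * rho(a) = [[10, -3], [-3, 1]]  ->  [[-1807, 536], [563, -167]]
... * rho(b) = [[7, 4], [-23, -13]]  ->  [[-24977, -14196], [7782, 4423]]
... * rho(a^-1) = [[1, 3], [3, 10]]  ->  [[-67565, -216891], [21051, 67576]]
... * rho(b) = [[7, 4], [-23, -13]]  ->  [[4515538, 2549323], [-1406891, -794284]]
... * rho(b) = [[7, 4], [-23, -13]]  ->  [[-27025663, -15079047], [8420295, 4698128]]
... * rho(b) = [[7, 4], [-23, -13]]  ->  [[157638440, 87924959], [-49114879, -27394484]]
... * rho(a) = [[10, -3], [-3, 1]]  ->  [[1312609523, -384990361], [-408965338, 119950153]]
tr = 1312609523 + 119950153 = 1432559676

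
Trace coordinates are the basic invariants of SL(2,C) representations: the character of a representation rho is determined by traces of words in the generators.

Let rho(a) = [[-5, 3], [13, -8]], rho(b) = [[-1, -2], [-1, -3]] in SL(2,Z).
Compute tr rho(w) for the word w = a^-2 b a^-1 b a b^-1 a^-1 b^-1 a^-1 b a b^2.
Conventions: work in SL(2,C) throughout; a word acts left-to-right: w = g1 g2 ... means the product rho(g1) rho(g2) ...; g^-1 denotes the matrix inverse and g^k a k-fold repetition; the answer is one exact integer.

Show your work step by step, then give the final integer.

rho(a^-1) = [[-8, -3], [-13, -5]]
... * rho(a^-1) = [[-8, -3], [-13, -5]]  ->  [[103, 39], [169, 64]]
... * rho(b) = [[-1, -2], [-1, -3]]  ->  [[-142, -323], [-233, -530]]
... * rho(a^-1) = [[-8, -3], [-13, -5]]  ->  [[5335, 2041], [8754, 3349]]
... * rho(b) = [[-1, -2], [-1, -3]]  ->  [[-7376, -16793], [-12103, -27555]]
... * rho(a) = [[-5, 3], [13, -8]]  ->  [[-181429, 112216], [-297700, 184131]]
... * rho(b^-1) = [[-3, 2], [1, -1]]  ->  [[656503, -475074], [1077231, -779531]]
... * rho(a^-1) = [[-8, -3], [-13, -5]]  ->  [[923938, 405861], [1516055, 665962]]
... * rho(b^-1) = [[-3, 2], [1, -1]]  ->  [[-2365953, 1442015], [-3882203, 2366148]]
... * rho(a^-1) = [[-8, -3], [-13, -5]]  ->  [[181429, -112216], [297700, -184131]]
... * rho(b) = [[-1, -2], [-1, -3]]  ->  [[-69213, -26210], [-113569, -43007]]
... * rho(a) = [[-5, 3], [13, -8]]  ->  [[5335, 2041], [8754, 3349]]
... * rho(b) = [[-1, -2], [-1, -3]]  ->  [[-7376, -16793], [-12103, -27555]]
... * rho(b) = [[-1, -2], [-1, -3]]  ->  [[24169, 65131], [39658, 106871]]
tr = 24169 + 106871 = 131040

131040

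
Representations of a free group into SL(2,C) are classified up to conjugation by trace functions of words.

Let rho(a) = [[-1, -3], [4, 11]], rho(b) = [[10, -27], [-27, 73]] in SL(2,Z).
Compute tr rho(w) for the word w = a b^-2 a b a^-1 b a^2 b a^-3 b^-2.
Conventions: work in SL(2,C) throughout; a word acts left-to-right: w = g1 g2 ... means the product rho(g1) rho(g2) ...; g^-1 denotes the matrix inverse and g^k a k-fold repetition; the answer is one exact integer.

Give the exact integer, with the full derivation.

rho(a) = [[-1, -3], [4, 11]]
... * rho(b^-1) = [[73, 27], [27, 10]]  ->  [[-154, -57], [589, 218]]
... * rho(b^-1) = [[73, 27], [27, 10]]  ->  [[-12781, -4728], [48883, 18083]]
... * rho(a) = [[-1, -3], [4, 11]]  ->  [[-6131, -13665], [23449, 52264]]
... * rho(b) = [[10, -27], [-27, 73]]  ->  [[307645, -832008], [-1176638, 3182149]]
... * rho(a^-1) = [[11, 3], [-4, -1]]  ->  [[6712127, 1754943], [-25671614, -6712063]]
... * rho(b) = [[10, -27], [-27, 73]]  ->  [[19737809, -53116590], [-75490439, 203152979]]
... * rho(a) = [[-1, -3], [4, 11]]  ->  [[-232204169, -643495917], [888102355, 2461154086]]
... * rho(a) = [[-1, -3], [4, 11]]  ->  [[-2341779499, -6381842580], [8956513989, 24408387881]]
... * rho(b) = [[10, -27], [-27, 73]]  ->  [[148891954670, -402646461867], [-569461332897, 1539986437610]]
... * rho(a^-1) = [[11, 3], [-4, -1]]  ->  [[3248397348838, 849322325877], [-12424020412307, -3248370436301]]
... * rho(a^-1) = [[11, 3], [-4, -1]]  ->  [[32335081533710, 8895869720637], [-123670742790173, -34023690800620]]
... * rho(a^-1) = [[11, 3], [-4, -1]]  ->  [[320102417988262, 88109374880493], [-1224283407489423, -336988537569899]]
... * rho(b^-1) = [[73, 27], [27, 10]]  ->  [[25746429634916437, 9523859034488004], [-98471379261115152, -36425537377913411]]
... * rho(b^-1) = [[73, 27], [27, 10]]  ->  [[2136633557280076009, 790392190487623839], [-8171900195265068193, -3022982613829243214]]
tr = 2136633557280076009 + -3022982613829243214 = -886349056549167205

-886349056549167205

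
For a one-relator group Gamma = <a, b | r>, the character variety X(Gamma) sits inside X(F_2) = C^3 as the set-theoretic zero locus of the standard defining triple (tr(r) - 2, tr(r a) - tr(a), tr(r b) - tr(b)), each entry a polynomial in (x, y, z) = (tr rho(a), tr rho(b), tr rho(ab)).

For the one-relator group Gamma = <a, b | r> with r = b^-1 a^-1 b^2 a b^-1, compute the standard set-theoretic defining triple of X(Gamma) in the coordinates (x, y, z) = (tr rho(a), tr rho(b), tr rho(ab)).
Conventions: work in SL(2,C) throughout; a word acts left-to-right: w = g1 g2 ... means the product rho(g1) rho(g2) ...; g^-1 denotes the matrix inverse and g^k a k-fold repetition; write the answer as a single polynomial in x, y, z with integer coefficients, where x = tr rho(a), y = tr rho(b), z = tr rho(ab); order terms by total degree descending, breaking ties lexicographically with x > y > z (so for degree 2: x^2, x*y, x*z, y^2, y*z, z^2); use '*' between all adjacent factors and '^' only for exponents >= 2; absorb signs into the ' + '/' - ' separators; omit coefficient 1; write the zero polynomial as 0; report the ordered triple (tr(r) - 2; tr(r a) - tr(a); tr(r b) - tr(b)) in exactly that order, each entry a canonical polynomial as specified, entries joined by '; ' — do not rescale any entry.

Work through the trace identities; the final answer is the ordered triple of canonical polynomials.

use: trace(b^2 a) = trace(b) * trace(a b) - trace(a) = y*z - x
trace(b^2) = trace(b) * trace(b) - trace(1) = y^2 - 2
use: trace(a b^2 a) = trace(a) * trace(b^2 a) - trace(b^2) = x*y*z - x^2 - y^2 + 2
apply: trace(a b a b) = trace(a b) * trace(a b) - trace(1)   [split at repeated a] = z^2 - 2
apply: trace(a b a) = trace(a) * trace(b a) - trace(b) = x*z - y
trace(a b^2 a b) = trace(b) * trace(a b a b) - trace(a b a) = y*z^2 - x*z - y
trace(b^2 a b^-1 a) = trace(a b^2 a) * trace(b) - trace(a b^2 a b) = x*y^2*z - x^2*y - y^3 - y*z^2 + x*z + 3*y
use: trace(a^-1 b^2 a b^-1) = trace(b^2 a b^-1) * trace(a) - trace(b^2 a b^-1 a) = -x*y^2*z + x^2*y + y^3 + y*z^2 - 3*y
trace(b^-1 a^-1 b^2 a b^-1) = trace(a^-1 b^2 a b^-1) * trace(b) - trace(a^-1 b^2 a) = -x*y^3*z + x^2*y^2 + y^4 + y^2*z^2 - 4*y^2 + 2
use: trace(b a b^-1 a) = trace(a b a) * trace(b) - trace(a b a b)   [inverse elimination on b] = x*y*z - y^2 - z^2 + 2
use: trace(a^3 b) = trace(a) * trace(a b a) - trace(a b)   [square of a] = x^2*z - x*y - z
trace(a^2) = trace(a) * trace(a) - trace(1)   [square of a] = x^2 - 2
apply: trace(a^3) = trace(a) * trace(a^2) - trace(a)   [square of a] = x^3 - 3*x
use: trace(a b^2 a^2) = trace(b) * trace(a^3 b) - trace(a^3)   [square of b] = x^2*y*z - x^3 - x*y^2 - y*z + 3*x
trace(a^2 b a b) = trace(a) * trace(b a b a) - trace(b a b)   [square of a] = x*z^2 - y*z - x
apply: trace(a b^2 a^2 b) = trace(b) * trace(a^2 b a b) - trace(a^2 b a)   [square of b] = x*y*z^2 - x^2*z - y^2*z + z
trace(a b^-1 a b^2 a) = trace(a b^2 a^2) * trace(b) - trace(a b^2 a^2 b)   [inverse elimination on b] = x^2*y^2*z - x^3*y - x*y^3 - x*y*z^2 + x^2*z + 3*x*y - z
trace(a b^2 a b a) = trace(b) * trace(a b a^2 b) - trace(a b a^2)   [square of b] = x*y*z^2 - x^2*z - y^2*z + z
trace(a b a b a b) = trace(b a b a) * trace(b a) - trace(a b)   [split at a repeated b] = z^3 - 3*z
use: trace(a b^2 a b a b) = trace(b) * trace(a b a b a b) - trace(a b a b a)   [square of b] = y*z^3 - x*z^2 - 2*y*z + x
apply: trace(a b^-1 a b^2 a b) = trace(a b^2 a b a) * trace(b) - trace(a b^2 a b a b)   [inverse elimination on b] = x*y^2*z^2 - x^2*y*z - y^3*z - y*z^3 + x*z^2 + 3*y*z - x
trace(b^2 a b^-1 a b^-1 a) = trace(a b^-1 a b^2 a) * trace(b) - trace(a b^-1 a b^2 a b)   [inverse elimination on b] = x^2*y^3*z - x^3*y^2 - x*y^4 - 2*x*y^2*z^2 + 2*x^2*y*z + y^3*z + y*z^3 + 3*x*y^2 - x*z^2 - 4*y*z + x
apply: trace(b^-1 a^-1 b^2 a b^-1 a) = trace(b^2 a b^-1 a b^-1) * trace(a) - trace(b^2 a b^-1 a b^-1 a)   [inverse elimination on a] = -x^2*y^3*z + x^3*y^2 + x*y^4 + 2*x*y^2*z^2 - x^2*y*z - y^3*z - y*z^3 - 4*x*y^2 + 4*y*z + x
assemble the triple (trace(r) - 2; trace(r a) - x; trace(r b) - y)

-x*y^3*z + x^2*y^2 + y^4 + y^2*z^2 - 4*y^2; -x^2*y^3*z + x^3*y^2 + x*y^4 + 2*x*y^2*z^2 - x^2*y*z - y^3*z - y*z^3 - 4*x*y^2 + 4*y*z; -x*y^2*z + x^2*y + y^3 + y*z^2 - 4*y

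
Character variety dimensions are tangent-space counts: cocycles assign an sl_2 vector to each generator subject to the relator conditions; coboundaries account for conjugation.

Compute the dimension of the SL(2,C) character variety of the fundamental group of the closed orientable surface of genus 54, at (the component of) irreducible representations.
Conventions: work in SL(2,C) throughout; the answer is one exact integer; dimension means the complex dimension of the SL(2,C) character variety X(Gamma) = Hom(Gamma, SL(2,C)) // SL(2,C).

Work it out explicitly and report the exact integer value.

Gamma = pi_1(Sigma_54) = < a_1, b_1, ..., a_54, b_54 | prod [a_i, b_i] > has 2g = 108 generators and 1 relator.
A cocycle assigns one sl_2 vector per generator subject to the relator condition d_2(z) = 0: dim of the unconstrained space is 3*2g = 324.
d_2 is surjective at irreducible rho (its cokernel H^2 is dual to H^0 = 0), so dim Z^1 = 324 - 3 = 321.
As always at irreducible rho, dim B^1 = 3.
Hence dim X = 321 - 3 = 318.

318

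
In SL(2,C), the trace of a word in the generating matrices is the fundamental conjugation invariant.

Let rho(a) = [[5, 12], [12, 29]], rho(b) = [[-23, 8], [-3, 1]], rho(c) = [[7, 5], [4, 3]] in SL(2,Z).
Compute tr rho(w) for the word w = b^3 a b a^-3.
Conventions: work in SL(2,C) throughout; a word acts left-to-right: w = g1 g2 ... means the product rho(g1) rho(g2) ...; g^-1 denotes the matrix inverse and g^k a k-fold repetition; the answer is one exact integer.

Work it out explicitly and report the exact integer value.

rho(b) = [[-23, 8], [-3, 1]]
... * rho(b) = [[-23, 8], [-3, 1]]  ->  [[505, -176], [66, -23]]
... * rho(b) = [[-23, 8], [-3, 1]]  ->  [[-11087, 3864], [-1449, 505]]
... * rho(a) = [[5, 12], [12, 29]]  ->  [[-9067, -20988], [-1185, -2743]]
... * rho(b) = [[-23, 8], [-3, 1]]  ->  [[271505, -93524], [35484, -12223]]
... * rho(a^-1) = [[29, -12], [-12, 5]]  ->  [[8995933, -3725680], [1175712, -486923]]
... * rho(a^-1) = [[29, -12], [-12, 5]]  ->  [[305590217, -126579596], [39938724, -16543159]]
... * rho(a^-1) = [[29, -12], [-12, 5]]  ->  [[10381071445, -4299980584], [1356740904, -561980483]]
tr = 10381071445 + -561980483 = 9819090962

9819090962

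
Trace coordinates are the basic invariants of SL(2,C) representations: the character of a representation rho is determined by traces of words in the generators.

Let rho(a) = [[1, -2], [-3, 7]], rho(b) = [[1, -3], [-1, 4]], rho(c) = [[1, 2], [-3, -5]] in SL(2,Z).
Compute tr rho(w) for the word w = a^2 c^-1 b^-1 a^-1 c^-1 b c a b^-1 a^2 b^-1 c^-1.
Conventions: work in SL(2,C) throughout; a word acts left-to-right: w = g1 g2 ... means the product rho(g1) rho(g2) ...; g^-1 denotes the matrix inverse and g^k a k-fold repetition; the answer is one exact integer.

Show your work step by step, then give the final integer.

2223961

rho(a) = [[1, -2], [-3, 7]]
... * rho(a) = [[1, -2], [-3, 7]]  ->  [[7, -16], [-24, 55]]
... * rho(c^-1) = [[-5, -2], [3, 1]]  ->  [[-83, -30], [285, 103]]
... * rho(b^-1) = [[4, 3], [1, 1]]  ->  [[-362, -279], [1243, 958]]
... * rho(a^-1) = [[7, 2], [3, 1]]  ->  [[-3371, -1003], [11575, 3444]]
... * rho(c^-1) = [[-5, -2], [3, 1]]  ->  [[13846, 5739], [-47543, -19706]]
... * rho(b) = [[1, -3], [-1, 4]]  ->  [[8107, -18582], [-27837, 63805]]
... * rho(c) = [[1, 2], [-3, -5]]  ->  [[63853, 109124], [-219252, -374699]]
... * rho(a) = [[1, -2], [-3, 7]]  ->  [[-263519, 636162], [904845, -2184389]]
... * rho(b^-1) = [[4, 3], [1, 1]]  ->  [[-417914, -154395], [1434991, 530146]]
... * rho(a) = [[1, -2], [-3, 7]]  ->  [[45271, -244937], [-155447, 841040]]
... * rho(a) = [[1, -2], [-3, 7]]  ->  [[780082, -1805101], [-2678567, 6198174]]
... * rho(b^-1) = [[4, 3], [1, 1]]  ->  [[1315227, 535145], [-4516094, -1837527]]
... * rho(c^-1) = [[-5, -2], [3, 1]]  ->  [[-4970700, -2095309], [17067889, 7194661]]
tr = -4970700 + 7194661 = 2223961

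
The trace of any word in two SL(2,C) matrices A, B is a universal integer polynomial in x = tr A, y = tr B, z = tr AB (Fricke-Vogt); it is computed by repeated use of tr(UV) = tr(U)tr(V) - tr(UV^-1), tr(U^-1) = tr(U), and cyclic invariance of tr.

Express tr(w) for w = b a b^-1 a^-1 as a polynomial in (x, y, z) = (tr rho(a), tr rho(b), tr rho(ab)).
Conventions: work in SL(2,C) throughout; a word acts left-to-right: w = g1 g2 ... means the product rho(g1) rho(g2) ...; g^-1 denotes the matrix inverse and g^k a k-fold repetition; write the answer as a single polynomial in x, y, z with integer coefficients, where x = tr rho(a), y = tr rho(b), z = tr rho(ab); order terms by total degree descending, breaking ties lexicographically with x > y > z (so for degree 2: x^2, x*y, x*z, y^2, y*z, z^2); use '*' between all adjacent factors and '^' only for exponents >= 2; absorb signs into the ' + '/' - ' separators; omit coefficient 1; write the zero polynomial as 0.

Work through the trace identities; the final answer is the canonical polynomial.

next, trace(b a b) = trace(b) trace(a b) - trace(a)   [square of b] = y*z - x
trace(b a b a) = trace(b a) trace(b a) - trace(1)   [split at a repeated b] = z^2 - 2
trace(a^-1 b a b) = trace(b a b) trace(a) - trace(b a b a)   [inverse elimination on a] = x*y*z - x^2 - z^2 + 2
trace(b a b^-1 a^-1) = trace(a^-1 b a) trace(b) - trace(a^-1 b a b)   [inverse elimination on b] = -x*y*z + x^2 + y^2 + z^2 - 2

-x*y*z + x^2 + y^2 + z^2 - 2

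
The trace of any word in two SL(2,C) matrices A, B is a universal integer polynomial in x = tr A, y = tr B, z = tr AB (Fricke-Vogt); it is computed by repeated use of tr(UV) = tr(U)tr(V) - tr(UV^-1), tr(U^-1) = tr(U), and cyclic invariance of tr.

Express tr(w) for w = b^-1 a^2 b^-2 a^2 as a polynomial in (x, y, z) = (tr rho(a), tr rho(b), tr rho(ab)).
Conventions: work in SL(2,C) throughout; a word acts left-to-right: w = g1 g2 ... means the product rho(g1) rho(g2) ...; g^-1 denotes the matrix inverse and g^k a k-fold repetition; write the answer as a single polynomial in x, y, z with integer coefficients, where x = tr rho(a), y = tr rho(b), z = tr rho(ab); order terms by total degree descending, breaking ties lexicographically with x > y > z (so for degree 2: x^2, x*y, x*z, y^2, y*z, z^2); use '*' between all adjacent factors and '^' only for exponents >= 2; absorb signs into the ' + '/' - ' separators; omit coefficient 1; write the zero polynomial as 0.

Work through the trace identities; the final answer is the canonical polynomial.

trace(a^2) = trace(a)*trace(a) - trace(1) = x^2 - 2
trace(a^3) = trace(a)*trace(a^2) - trace(a) = x^3 - 3*x
apply: trace(a^4) = trace(a)*trace(a^3) - trace(a^2) = x^4 - 4*x^2 + 2
apply: trace(a b a) = trace(a)*trace(b a) - trace(b) = x*z - y
apply: trace(b a^3) = trace(a)*trace(a b a) - trace(a b) = x^2*z - x*y - z
use: trace(a^4 b) = trace(a)*trace(b a^3) - trace(b a^2) = x^3*z - x^2*y - 2*x*z + y
trace(a^2 b^-1 a^2) = trace(a^4)*trace(b) - trace(a^4 b) = x^4*y - x^3*z - 3*x^2*y + 2*x*z + y
trace(b a b a) = trace(b a)*trace(b a) - trace(1)   [split at repeated b] = z^2 - 2
use: trace(b a b) = trace(b)*trace(a b) - trace(a) = y*z - x
apply: trace(b a^2 b a) = trace(a)*trace(b a b a) - trace(b a b) = x*z^2 - y*z - x
apply: trace(b^2) = trace(b)*trace(b) - trace(1) = y^2 - 2
trace(b a^2 b) = trace(a)*trace(b^2 a) - trace(b^2) = x*y*z - x^2 - y^2 + 2
trace(a^2 b a^2 b) = trace(a)*trace(b a^2 b a) - trace(b a^2 b) = x^2*z^2 - 2*x*y*z + y^2 - 2
trace(a^2 b^-1 a^2 b) = trace(a^2 b a^2)*trace(b) - trace(a^2 b a^2 b) = x^3*y*z - x^2*y^2 - x^2*z^2 + 2
trace(b^-1 a^2 b^-1 a^2) = trace(a^2 b^-1 a^2)*trace(b) - trace(a^2 b^-1 a^2 b) = x^4*y^2 - 2*x^3*y*z - 2*x^2*y^2 + x^2*z^2 + 2*x*y*z + y^2 - 2
apply: trace(b^-1 a^2 b^-2 a^2) = trace(b^-1 a^2 b^-1 a^2)*trace(b) - trace(b^-1 a^2 b^-1 a^2 b) = x^4*y^3 - 2*x^3*y^2*z - x^4*y - 2*x^2*y^3 + x^2*y*z^2 + x^3*z + 2*x*y^2*z + 3*x^2*y + y^3 - 2*x*z - 3*y

x^4*y^3 - 2*x^3*y^2*z - x^4*y - 2*x^2*y^3 + x^2*y*z^2 + x^3*z + 2*x*y^2*z + 3*x^2*y + y^3 - 2*x*z - 3*y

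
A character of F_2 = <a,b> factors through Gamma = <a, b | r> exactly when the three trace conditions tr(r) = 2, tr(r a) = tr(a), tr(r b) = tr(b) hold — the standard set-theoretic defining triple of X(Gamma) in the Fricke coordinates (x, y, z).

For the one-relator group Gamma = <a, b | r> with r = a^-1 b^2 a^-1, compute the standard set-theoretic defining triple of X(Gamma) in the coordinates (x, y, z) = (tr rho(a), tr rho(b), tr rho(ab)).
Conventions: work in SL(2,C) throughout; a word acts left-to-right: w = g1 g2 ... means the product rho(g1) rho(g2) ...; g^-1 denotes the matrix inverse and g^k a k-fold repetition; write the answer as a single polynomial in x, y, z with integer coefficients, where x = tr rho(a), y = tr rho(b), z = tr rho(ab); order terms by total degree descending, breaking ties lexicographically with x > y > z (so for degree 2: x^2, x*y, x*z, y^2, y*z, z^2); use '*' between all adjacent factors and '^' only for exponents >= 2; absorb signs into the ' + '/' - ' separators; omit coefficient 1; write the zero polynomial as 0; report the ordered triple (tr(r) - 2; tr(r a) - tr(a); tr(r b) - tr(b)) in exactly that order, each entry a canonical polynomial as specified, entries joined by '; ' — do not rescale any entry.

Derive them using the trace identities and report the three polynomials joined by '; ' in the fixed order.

apply: trace(b^2) = trace(b) trace(b) - trace(1) = y^2 - 2
apply: trace(b^2 a) = trace(b) trace(a b) - trace(a) = y*z - x
trace(b^2 a^-1) = trace(b^2) trace(a) - trace(b^2 a) = x*y^2 - y*z - x
use: trace(a^-1 b^2 a^-1) = trace(b^2 a^-1) trace(a) - trace(b^2) = x^2*y^2 - x*y*z - x^2 - y^2 + 2
use: trace(b^3) = trace(b) trace(b^2) - trace(b)  (reduce the b square) = y^3 - 3*y
trace(b^3 a) = trace(b) trace(a b^2) - trace(a b)  (reduce the b square) = y^2*z - x*y - z
apply: trace(b a^-1 b^2) = trace(b^3) trace(a) - trace(b^3 a)  (eliminate a^-1) = x*y^3 - y^2*z - 2*x*y + z
apply: trace(a b a b) = trace(b a) trace(b a) - trace(1)  (split on b) = z^2 - 2
trace(a b a) = trace(a) trace(b a) - trace(b)  (reduce the a square) = x*z - y
apply: trace(b^2 a b a) = trace(b) trace(a b a b) - trace(a b a)  (reduce the b square) = y*z^2 - x*z - y
use: trace(b a^-1 b^2 a) = trace(b^2 a b) trace(a) - trace(b^2 a b a)  (eliminate a^-1) = x*y^2*z - x^2*y - y*z^2 + y
use: trace(a^-1 b^2 a^-1 b) = trace(b a^-1 b^2) trace(a) - trace(b a^-1 b^2 a)  (eliminate a^-1) = x^2*y^3 - 2*x*y^2*z - x^2*y + y*z^2 + x*z - y
assemble the triple (trace(r) - 2; trace(r a) - x; trace(r b) - y)

x^2*y^2 - x*y*z - x^2 - y^2; x*y^2 - y*z - 2*x; x^2*y^3 - 2*x*y^2*z - x^2*y + y*z^2 + x*z - 2*y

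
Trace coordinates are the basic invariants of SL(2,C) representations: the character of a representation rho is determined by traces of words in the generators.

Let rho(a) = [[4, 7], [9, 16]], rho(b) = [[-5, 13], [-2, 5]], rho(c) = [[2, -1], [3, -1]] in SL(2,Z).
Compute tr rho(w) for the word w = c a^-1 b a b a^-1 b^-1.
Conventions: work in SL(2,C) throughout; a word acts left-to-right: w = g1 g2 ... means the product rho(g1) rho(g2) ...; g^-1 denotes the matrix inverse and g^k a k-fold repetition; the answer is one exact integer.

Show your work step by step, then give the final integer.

12054339

rho(c) = [[2, -1], [3, -1]]
... * rho(a^-1) = [[16, -7], [-9, 4]]  ->  [[41, -18], [57, -25]]
... * rho(b) = [[-5, 13], [-2, 5]]  ->  [[-169, 443], [-235, 616]]
... * rho(a) = [[4, 7], [9, 16]]  ->  [[3311, 5905], [4604, 8211]]
... * rho(b) = [[-5, 13], [-2, 5]]  ->  [[-28365, 72568], [-39442, 100907]]
... * rho(a^-1) = [[16, -7], [-9, 4]]  ->  [[-1106952, 488827], [-1539235, 679722]]
... * rho(b^-1) = [[5, -13], [2, -5]]  ->  [[-4557106, 11946241], [-6336731, 16611445]]
tr = -4557106 + 16611445 = 12054339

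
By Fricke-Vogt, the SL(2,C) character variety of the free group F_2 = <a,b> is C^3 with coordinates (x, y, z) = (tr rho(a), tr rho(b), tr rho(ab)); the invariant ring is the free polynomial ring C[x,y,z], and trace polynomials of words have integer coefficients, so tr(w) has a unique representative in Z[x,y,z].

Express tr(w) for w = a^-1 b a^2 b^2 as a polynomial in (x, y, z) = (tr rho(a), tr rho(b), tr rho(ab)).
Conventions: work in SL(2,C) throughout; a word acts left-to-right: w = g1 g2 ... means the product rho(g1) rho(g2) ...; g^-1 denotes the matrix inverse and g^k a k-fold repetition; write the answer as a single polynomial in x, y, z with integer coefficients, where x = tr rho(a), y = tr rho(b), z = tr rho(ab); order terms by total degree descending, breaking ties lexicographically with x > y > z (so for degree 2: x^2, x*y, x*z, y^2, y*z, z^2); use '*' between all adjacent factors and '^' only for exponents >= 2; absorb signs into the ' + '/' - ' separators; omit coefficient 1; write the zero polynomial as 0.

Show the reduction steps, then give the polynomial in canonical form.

next, tr(a b^2) = tr(b) tr(a b) - tr(a) = y*z - x
and tr(b^3 a) = tr(b) tr(a b^2) - tr(a b) = y^2*z - x*y - z
next, tr(b^2) = tr(b) tr(b) - tr(1) = y^2 - 2
and tr(b^3) = tr(b) tr(b^2) - tr(b) = y^3 - 3*y
and tr(b a^2 b^2) = tr(a) tr(b^3 a) - tr(b^3) = x*y^2*z - x^2*y - y^3 - x*z + 3*y
next, tr(b a b a) = tr(a b) tr(a b) - tr(1)   [split at repeated a] = z^2 - 2
and tr(a b a^2 b) = tr(a) tr(b a b a) - tr(b a b) = x*z^2 - y*z - x
tr(b a^2) = tr(a) tr(b a) - tr(b) = x*z - y
tr(a b a^2) = tr(a) tr(b a^2) - tr(b a) = x^2*z - x*y - z
and tr(b a^2 b^2 a) = tr(b) tr(a b a^2 b) - tr(a b a^2) = x*y*z^2 - x^2*z - y^2*z + z
next, tr(a^-1 b a^2 b^2) = tr(b a^2 b^2) tr(a) - tr(b a^2 b^2 a) = x^2*y^2*z - x^3*y - x*y^3 - x*y*z^2 + y^2*z + 3*x*y - z

x^2*y^2*z - x^3*y - x*y^3 - x*y*z^2 + y^2*z + 3*x*y - z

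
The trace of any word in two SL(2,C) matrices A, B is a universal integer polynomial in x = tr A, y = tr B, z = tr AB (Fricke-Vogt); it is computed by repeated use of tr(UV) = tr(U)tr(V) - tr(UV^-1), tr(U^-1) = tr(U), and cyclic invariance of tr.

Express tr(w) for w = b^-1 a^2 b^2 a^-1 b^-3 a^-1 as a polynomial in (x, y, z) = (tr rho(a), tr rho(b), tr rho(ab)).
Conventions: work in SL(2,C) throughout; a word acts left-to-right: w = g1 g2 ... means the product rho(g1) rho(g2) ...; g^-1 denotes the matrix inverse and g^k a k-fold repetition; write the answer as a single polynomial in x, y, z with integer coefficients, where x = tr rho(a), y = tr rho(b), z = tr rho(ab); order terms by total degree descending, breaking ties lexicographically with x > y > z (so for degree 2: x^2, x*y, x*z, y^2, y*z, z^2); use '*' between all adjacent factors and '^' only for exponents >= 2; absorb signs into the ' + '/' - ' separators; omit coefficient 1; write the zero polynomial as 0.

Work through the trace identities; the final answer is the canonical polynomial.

-x^2*y^4*z^2 + 2*x^3*y^3*z + x*y^5*z + x*y^3*z^3 - x^4*y^2 - x^2*y^4 - x^3*y*z - 6*x*y^3*z - x*y*z^3 + 5*x^2*y^2 + y^4 + y^2*z^2 + 5*x*y*z - x^2 - 4*y^2 - z^2 + 2

tr(a^2 b) = tr(a) * tr(b a) - tr(b) = x*z - y
tr(a^2) = tr(a) * tr(a) - tr(1) = x^2 - 2
tr(b^2 a^2) = tr(b) * tr(a^2 b) - tr(a^2) = x*y*z - x^2 - y^2 + 2
tr(b^2 a) = tr(b) * tr(a b) - tr(a) = y*z - x
tr(a^2 b^2 a) = tr(a) * tr(b^2 a^2) - tr(b^2 a) = x^2*y*z - x^3 - x*y^2 - y*z + 3*x
tr(b a b a) = tr(b a) * tr(b a) - tr(1) = z^2 - 2
tr(a b a^2 b) = tr(a) * tr(b a b a) - tr(b a b) = x*z^2 - y*z - x
tr(a b a^2) = tr(a) * tr(b a^2) - tr(b a) = x^2*z - x*y - z
tr(a^2 b^2 a b) = tr(b) * tr(a b a^2 b) - tr(a b a^2) = x*y*z^2 - x^2*z - y^2*z + z
tr(b^-1 a^2 b^2 a) = tr(a^2 b^2 a) * tr(b) - tr(a^2 b^2 a b) = x^2*y^2*z - x^3*y - x*y^3 - x*y*z^2 + x^2*z + 3*x*y - z
tr(b^-1 a^2 b^2 a^-1) = tr(b^-1 a^2 b^2) * tr(a) - tr(b^-1 a^2 b^2 a) = -x^2*y^2*z + x^3*y + x*y^3 + x*y*z^2 - 4*x*y + z
tr(a^2 b^2 a^-1 b^-2) = tr(b^-1 a^2 b^2 a^-1) * tr(b) - tr(b^-1 a^2 b^2 a^-1 b) = -x^2*y^3*z + x^3*y^2 + x*y^4 + x*y^2*z^2 - 4*x*y^2 + x
tr(a^2 b^2 a^-1 b^-3) = tr(a^2 b^2 a^-1 b^-2) * tr(b) - tr(a^2 b^2 a^-1 b^-1) = -x^2*y^4*z + x^3*y^3 + x*y^5 + x*y^3*z^2 + x^2*y^2*z - x^3*y - 5*x*y^3 - x*y*z^2 + 5*x*y - z
tr(b^-1 a^2 b^2 a^-1 b^-3) = tr(a^2 b^2 a^-1 b^-3) * tr(b) - tr(a^2 b^2 a^-1 b^-2) = -x^2*y^5*z + x^3*y^4 + x*y^6 + x*y^4*z^2 + 2*x^2*y^3*z - 2*x^3*y^2 - 6*x*y^4 - 2*x*y^2*z^2 + 9*x*y^2 - y*z - x
tr(a b^-1 a^2 b) = tr(a^2 b a) * tr(b) - tr(a^2 b a b) = x^2*y*z - x*y^2 - x*z^2 + x
tr(a^2 b^2 a^2) = tr(a) * tr(a b^2 a^2) - tr(a b^2 a) = x^3*y*z - x^4 - x^2*y^2 - 2*x*y*z + 4*x^2 + y^2 - 2
tr(b^2 a^2 b a) = tr(b) * tr(a^2 b a b) - tr(a^2 b a) = x*y*z^2 - x^2*z - y^2*z + z
tr(b^2 a^2 b) = tr(b) * tr(b a^2 b) - tr(b a^2) = x*y^2*z - x^2*y - y^3 - x*z + 3*y
tr(a^2 b^2 a^2 b) = tr(a) * tr(b^2 a^2 b a) - tr(b^2 a^2 b) = x^2*y*z^2 - x^3*z - 2*x*y^2*z + x^2*y + y^3 + 2*x*z - 3*y
tr(a b^-1 a^2 b^2 a) = tr(a^2 b^2 a^2) * tr(b) - tr(a^2 b^2 a^2 b) = x^3*y^2*z - x^4*y - x^2*y^3 - x^2*y*z^2 + x^3*z + 3*x^2*y - 2*x*z + y
tr(b^2 a b a) = tr(b) * tr(a b a b) - tr(a b a) = y*z^2 - x*z - y
tr(a^2 b^2 a b a) = tr(a) * tr(b^2 a b a^2) - tr(b^2 a b a) = x^2*y*z^2 - x^3*z - x*y^2*z - y*z^2 + 2*x*z + y
tr(b a b a b a) = tr(b a b a) * tr(b a) - tr(a b) = z^3 - 3*z
tr(a b a b a^2 b) = tr(a) * tr(b a b a b a) - tr(b a b a b) = x*z^3 - y*z^2 - 2*x*z + y
tr(a b a b a^2) = tr(a) * tr(a b a b a) - tr(a b a b) = x^2*z^2 - x*y*z - x^2 - z^2 + 2
tr(a^2 b^2 a b a b) = tr(b) * tr(a b a b a^2 b) - tr(a b a b a^2) = x*y*z^3 - x^2*z^2 - y^2*z^2 - x*y*z + x^2 + y^2 + z^2 - 2
tr(a b^-1 a^2 b^2 a b) = tr(a^2 b^2 a b a) * tr(b) - tr(a^2 b^2 a b a b) = x^2*y^2*z^2 - x^3*y*z - x*y^3*z - x*y*z^3 + x^2*z^2 + 3*x*y*z - x^2 - z^2 + 2
tr(b^-1 a b^-1 a^2 b^2 a) = tr(a b^-1 a^2 b^2 a) * tr(b) - tr(a b^-1 a^2 b^2 a b) = x^3*y^3*z - x^4*y^2 - x^2*y^4 - 2*x^2*y^2*z^2 + 2*x^3*y*z + x*y^3*z + x*y*z^3 + 3*x^2*y^2 - x^2*z^2 - 5*x*y*z + x^2 + y^2 + z^2 - 2
tr(a b^-1 a^2 b^2 a^-1 b^-1) = tr(b^-1 a b^-1 a^2 b^2) * tr(a) - tr(b^-1 a b^-1 a^2 b^2 a) = -x^3*y^3*z + x^4*y^2 + x^2*y^4 + 2*x^2*y^2*z^2 - x^3*y*z - x*y^3*z - x*y*z^3 - 4*x^2*y^2 + 5*x*y*z - y^2 - z^2 + 2
tr(b^-2 a b^-1 a^2 b^2 a^-1) = tr(a b^-1 a^2 b^2 a^-1 b^-1) * tr(b) - tr(a b^-1 a^2 b^2 a^-1) = -x^3*y^4*z + x^4*y^3 + x^2*y^5 + 2*x^2*y^3*z^2 - x^3*y^2*z - x*y^4*z - x*y^2*z^3 - 4*x^2*y^3 + 5*x*y^2*z - y^3 - y*z^2 - x*z + 3*y
tr(b^-1 a^2 b^2 a^-1 b^-3 a) = tr(b^-2 a b^-1 a^2 b^2 a^-1) * tr(b) - tr(b^-2 a b^-1 a^2 b^2 a^-1 b) = -x^3*y^5*z + x^4*y^4 + x^2*y^6 + 2*x^2*y^4*z^2 - x*y^5*z - x*y^3*z^3 - x^4*y^2 - 5*x^2*y^4 - 2*x^2*y^2*z^2 + x^3*y*z + 6*x*y^3*z + x*y*z^3 + 4*x^2*y^2 - y^4 - y^2*z^2 - 6*x*y*z + 4*y^2 + z^2 - 2
tr(b^-1 a^2 b^2 a^-1 b^-3 a^-1) = tr(b^-1 a^2 b^2 a^-1 b^-3) * tr(a) - tr(b^-1 a^2 b^2 a^-1 b^-3 a) = -x^2*y^4*z^2 + 2*x^3*y^3*z + x*y^5*z + x*y^3*z^3 - x^4*y^2 - x^2*y^4 - x^3*y*z - 6*x*y^3*z - x*y*z^3 + 5*x^2*y^2 + y^4 + y^2*z^2 + 5*x*y*z - x^2 - 4*y^2 - z^2 + 2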